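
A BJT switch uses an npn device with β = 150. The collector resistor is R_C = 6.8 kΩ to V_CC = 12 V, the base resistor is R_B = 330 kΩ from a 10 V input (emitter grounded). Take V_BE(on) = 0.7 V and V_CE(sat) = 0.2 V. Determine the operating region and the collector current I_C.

Assume active: I_B = (10 − 0.7)/330 = 0.0282 mA, giving I_C = β·I_B = 4.23 mA.
But then V_CE = 12 − 4.23×6.8 = -16.7 V < V_CE(sat) = 0.2 V — impossible in the active region.
So the transistor is saturated. With V_CE = 0.2 V, I_C = (V_CC − 0.2)/R_C = 11.8/6.8 = 1.74 mA.
Check: β·I_B = 4.23 mA > I_C = 1.74 mA, confirming saturation.

saturation; I_C ≈ 1.7 mA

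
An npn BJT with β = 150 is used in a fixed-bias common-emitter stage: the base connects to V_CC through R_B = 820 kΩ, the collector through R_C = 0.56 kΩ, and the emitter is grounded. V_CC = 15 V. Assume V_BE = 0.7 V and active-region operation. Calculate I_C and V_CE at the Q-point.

I_C ≈ 2.6 mA, V_CE ≈ 14 V

Base loop: V_CC = I_B·R_B + V_BE, so I_B = (15 − 0.7)/820 kΩ = 0.0174 mA.
In the active region I_C = β·I_B = 150 × 0.0174 = 2.62 mA.
Collector loop: V_CE = V_CC − I_C·R_C = 15 − 2.62×0.56 = 13.5 V.
Since V_CE = 13.5 V > V_CE(sat) ≈ 0.2 V, the transistor is in the active region as assumed.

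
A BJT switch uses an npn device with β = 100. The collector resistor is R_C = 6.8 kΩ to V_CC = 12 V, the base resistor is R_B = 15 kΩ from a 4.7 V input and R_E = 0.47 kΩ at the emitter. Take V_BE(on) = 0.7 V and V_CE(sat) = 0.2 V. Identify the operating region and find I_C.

saturation; I_C ≈ 1.6 mA

Assume active: I_B = (4.7 − 0.7)/(15 + 101×0.47) = 0.064 mA, I_C = β·I_B = 6.4 mA.
Then V_CE = 12 − 6.4×6.8 − 6.47×0.47 = -34.6 V < 0.2 V — the active assumption fails.
Re-solve with V_CE = 0.2 V. KCL at the emitter: V_E/R_E = (V_BB−0.7−V_E)/R_B + (V_CC−0.2−V_E)/R_C, giving V_E = 0.855 V.
I_C = (V_CC − 0.2 − V_E)/R_C = (11.8 − 0.855)/6.8 = 1.61 mA.
Check: I_B = (4 − 0.855)/15 = 0.21 mA, and β·I_B = 21 mA > I_C, confirming saturation.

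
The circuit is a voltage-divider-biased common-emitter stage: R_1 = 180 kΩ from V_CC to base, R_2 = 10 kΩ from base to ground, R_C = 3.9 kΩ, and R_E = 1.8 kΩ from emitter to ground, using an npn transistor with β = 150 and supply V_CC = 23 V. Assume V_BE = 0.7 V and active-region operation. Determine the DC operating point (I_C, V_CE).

Thevenize the base divider: V_Th = V_CC·R_2/(R_1+R_2) = 23×10/190 = 1.21 V, R_Th = R_1‖R_2 = 9.47 kΩ.
Base-emitter loop: V_Th = I_B·R_Th + V_BE + (β+1)I_B·R_E, so I_B = (1.21 − 0.7) / (9.47 + 151×1.8) = 0.00182 mA.
I_C = β·I_B = 150×0.00182 = 0.272 mA, and I_E = (β+1)I_B = 0.274 mA.
V_CE = V_CC − I_C·R_C − I_E·R_E = 23 − 0.272×3.9 − 0.274×1.8 = 21.4 V.
V_CE = 21.4 V > 0.2 V confirms active-region operation.

I_C ≈ 0.27 mA, V_CE ≈ 21 V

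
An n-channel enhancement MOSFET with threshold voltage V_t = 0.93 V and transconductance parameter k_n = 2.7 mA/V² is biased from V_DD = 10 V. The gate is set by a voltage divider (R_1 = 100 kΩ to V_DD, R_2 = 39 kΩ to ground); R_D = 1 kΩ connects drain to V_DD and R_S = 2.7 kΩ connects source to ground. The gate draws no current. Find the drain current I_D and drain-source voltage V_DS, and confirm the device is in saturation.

I_D ≈ 0.48 mA, V_DS ≈ 8.2 V

V_G = V_DD·R_2/(R_1+R_2) = 10×39/139 = 2.81 V.
Assume saturation: I_D = (k_n/2)(V_GS − V_t)² with V_GS = V_G − I_D·R_S = 2.81 − 2.7·I_D.
Substituting gives 9.84·I_D² − 14.7·I_D + 4.75 = 0, with roots I_D = 0.475 or 1.02 mA.
The root I_D = 1.02 mA gives V_GS = 0.0625 V ≤ V_t, so take I_D = 0.475 mA.
Then V_GS = 1.52 V and V_DS = V_DD − I_D(R_D+R_S) = 10 − 0.475×3.7 = 8.24 V.
Saturation requires V_DS ≥ V_GS − V_t = 0.593 V; 8.24 ≥ 0.593 ✓.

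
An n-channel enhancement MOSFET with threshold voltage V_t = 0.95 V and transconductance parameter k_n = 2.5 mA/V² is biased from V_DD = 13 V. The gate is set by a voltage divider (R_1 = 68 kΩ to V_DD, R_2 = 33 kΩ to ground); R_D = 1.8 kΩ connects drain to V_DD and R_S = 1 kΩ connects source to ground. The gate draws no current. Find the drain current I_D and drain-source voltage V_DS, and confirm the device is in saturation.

I_D ≈ 2 mA, V_DS ≈ 7.3 V

V_G = V_DD·R_2/(R_1+R_2) = 13×33/101 = 4.25 V.
Assume saturation: I_D = (k_n/2)(V_GS − V_t)² with V_GS = V_G − I_D·R_S = 4.25 − 1·I_D.
Substituting gives 1.25·I_D² − 9.24·I_D + 13.6 = 0, with roots I_D = 2.02 or 5.37 mA.
The root I_D = 5.37 mA gives V_GS = -1.12 V ≤ V_t, so take I_D = 2.02 mA.
Then V_GS = 2.22 V and V_DS = V_DD − I_D(R_D+R_S) = 13 − 2.02×2.8 = 7.33 V.
Saturation requires V_DS ≥ V_GS − V_t = 1.27 V; 7.33 ≥ 1.27 ✓.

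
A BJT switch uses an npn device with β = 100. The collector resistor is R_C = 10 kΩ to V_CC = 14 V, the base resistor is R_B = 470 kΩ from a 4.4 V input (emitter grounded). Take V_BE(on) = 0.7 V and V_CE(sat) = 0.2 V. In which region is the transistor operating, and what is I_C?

Assume active. Base-emitter loop: I_B = (V_BB − V_BE)/R_B = (4.4 − 0.7)/470 = 0.00787 mA.
I_C = β·I_B = 100×0.00787 = 0.787 mA.
V_CE = V_CC − I_C·R_C = 14 − 0.787×10 = 6.13 V > V_CE(sat), so the active-region assumption holds.

active; I_C ≈ 0.79 mA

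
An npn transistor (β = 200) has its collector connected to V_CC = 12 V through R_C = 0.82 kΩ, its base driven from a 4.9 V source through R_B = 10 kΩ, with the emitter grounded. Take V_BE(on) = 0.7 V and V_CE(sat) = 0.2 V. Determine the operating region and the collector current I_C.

Assume active: I_B = (4.9 − 0.7)/10 = 0.42 mA, giving I_C = β·I_B = 84 mA.
But then V_CE = 12 − 84×0.82 = -56.9 V < V_CE(sat) = 0.2 V — impossible in the active region.
So the transistor is saturated. With V_CE = 0.2 V, I_C = (V_CC − 0.2)/R_C = 11.8/0.82 = 14.4 mA.
Check: β·I_B = 84 mA > I_C = 14.4 mA, confirming saturation.

saturation; I_C ≈ 14 mA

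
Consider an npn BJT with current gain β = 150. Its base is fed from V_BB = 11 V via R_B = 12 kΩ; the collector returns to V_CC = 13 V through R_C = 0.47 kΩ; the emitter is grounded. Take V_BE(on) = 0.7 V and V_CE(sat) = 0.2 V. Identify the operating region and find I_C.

saturation; I_C ≈ 27 mA

Assume active: I_B = (11 − 0.7)/12 = 0.858 mA, giving I_C = β·I_B = 129 mA.
But then V_CE = 13 − 129×0.47 = -47.5 V < V_CE(sat) = 0.2 V — impossible in the active region.
So the transistor is saturated. With V_CE = 0.2 V, I_C = (V_CC − 0.2)/R_C = 12.8/0.47 = 27.2 mA.
Check: β·I_B = 129 mA > I_C = 27.2 mA, confirming saturation.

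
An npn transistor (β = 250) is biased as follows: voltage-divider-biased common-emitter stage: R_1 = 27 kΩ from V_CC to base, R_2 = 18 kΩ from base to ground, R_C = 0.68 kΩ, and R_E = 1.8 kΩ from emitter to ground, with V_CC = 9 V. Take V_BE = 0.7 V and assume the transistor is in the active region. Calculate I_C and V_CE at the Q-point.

I_C ≈ 1.6 mA, V_CE ≈ 5.1 V

Thevenize the base divider: V_Th = V_CC·R_2/(R_1+R_2) = 9×18/45 = 3.6 V, R_Th = R_1‖R_2 = 10.8 kΩ.
Base-emitter loop: V_Th = I_B·R_Th + V_BE + (β+1)I_B·R_E, so I_B = (3.6 − 0.7) / (10.8 + 251×1.8) = 0.00627 mA.
I_C = β·I_B = 250×0.00627 = 1.57 mA, and I_E = (β+1)I_B = 1.57 mA.
V_CE = V_CC − I_C·R_C − I_E·R_E = 9 − 1.57×0.68 − 1.57×1.8 = 5.1 V.
V_CE = 5.1 V > 0.2 V confirms active-region operation.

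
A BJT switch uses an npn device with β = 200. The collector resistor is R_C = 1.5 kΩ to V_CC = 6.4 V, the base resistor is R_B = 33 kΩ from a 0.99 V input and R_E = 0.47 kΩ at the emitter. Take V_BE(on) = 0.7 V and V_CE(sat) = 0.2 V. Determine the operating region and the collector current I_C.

active; I_C ≈ 0.46 mA

Assume active. Base-emitter loop: I_B = (V_BB − V_BE)/(R_B + (β+1)R_E) = (0.99 − 0.7)/(33 + 201×0.47) = 0.00228 mA.
I_C = β·I_B = 200×0.00228 = 0.455 mA.
V_CE = V_CC − I_C·R_C − I_E·R_E = 6.4 − 0.455×1.5 − 0.457×0.47 = 5.5 V > V_CE(sat), so the active-region assumption holds.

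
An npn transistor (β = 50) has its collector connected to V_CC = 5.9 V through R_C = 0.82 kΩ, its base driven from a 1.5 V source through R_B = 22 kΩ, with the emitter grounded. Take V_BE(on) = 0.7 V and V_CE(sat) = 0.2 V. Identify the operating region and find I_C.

Assume active. Base-emitter loop: I_B = (V_BB − V_BE)/R_B = (1.5 − 0.7)/22 = 0.0364 mA.
I_C = β·I_B = 50×0.0364 = 1.82 mA.
V_CE = V_CC − I_C·R_C = 5.9 − 1.82×0.82 = 4.41 V > V_CE(sat), so the active-region assumption holds.

active; I_C ≈ 1.8 mA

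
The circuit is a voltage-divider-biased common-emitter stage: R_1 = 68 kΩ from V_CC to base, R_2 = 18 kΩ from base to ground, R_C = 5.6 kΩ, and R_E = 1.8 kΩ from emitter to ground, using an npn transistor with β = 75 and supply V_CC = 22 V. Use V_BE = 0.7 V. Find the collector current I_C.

I_C ≈ 1.9 mA

Thevenize the base divider: V_Th = V_CC·R_2/(R_1+R_2) = 22×18/86 = 4.6 V, R_Th = R_1‖R_2 = 14.2 kΩ.
Base-emitter loop: V_Th = I_B·R_Th + V_BE + (β+1)I_B·R_E, so I_B = (4.6 − 0.7) / (14.2 + 76×1.8) = 0.0259 mA.
I_C = β·I_B = 75×0.0259 = 1.94 mA, and I_E = (β+1)I_B = 1.96 mA.
V_CE = V_CC − I_C·R_C − I_E·R_E = 22 − 1.94×5.6 − 1.96×1.8 = 7.61 V.
V_CE = 7.61 V > 0.2 V confirms active-region operation.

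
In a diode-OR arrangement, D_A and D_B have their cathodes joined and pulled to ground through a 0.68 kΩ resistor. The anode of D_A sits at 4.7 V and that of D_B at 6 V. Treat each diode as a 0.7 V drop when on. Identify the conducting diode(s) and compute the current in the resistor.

Assume both conduct. Then node N would need to be at both 4.7−0.7 = 4 V and 6−0.7 = 5.3 V, which is impossible.
Assume only D_B conducts: V_N = 6 − 0.7 = 5.3 V, so I_R = 5.3/0.68 = 7.79 mA.
Check D_A: its anode-to-cathode voltage is 4.7 − 5.3 = -0.6 V < 0.7 V, so it is off. The assumption is consistent.

Only D_B conducts; I_R ≈ 7.8 mA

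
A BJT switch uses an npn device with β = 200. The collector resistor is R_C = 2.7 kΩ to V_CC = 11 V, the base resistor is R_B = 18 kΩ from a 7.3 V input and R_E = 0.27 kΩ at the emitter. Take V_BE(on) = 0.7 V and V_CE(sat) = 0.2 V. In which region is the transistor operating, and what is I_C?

Assume active: I_B = (7.3 − 0.7)/(18 + 201×0.27) = 0.0913 mA, I_C = β·I_B = 18.3 mA.
Then V_CE = 11 − 18.3×2.7 − 18.4×0.27 = -43.3 V < 0.2 V — the active assumption fails.
Re-solve with V_CE = 0.2 V. KCL at the emitter: V_E/R_E = (V_BB−0.7−V_E)/R_B + (V_CC−0.2−V_E)/R_C, giving V_E = 1.06 V.
I_C = (V_CC − 0.2 − V_E)/R_C = (10.8 − 1.06)/2.7 = 3.61 mA.
Check: I_B = (6.6 − 1.06)/18 = 0.308 mA, and β·I_B = 61.6 mA > I_C, confirming saturation.

saturation; I_C ≈ 3.6 mA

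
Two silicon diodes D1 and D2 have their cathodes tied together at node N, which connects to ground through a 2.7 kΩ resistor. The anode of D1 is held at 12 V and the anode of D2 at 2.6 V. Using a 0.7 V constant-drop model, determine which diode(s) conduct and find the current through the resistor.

Assume both conduct. Then node N would need to be at both 12−0.7 = 11.3 V and 2.6−0.7 = 1.9 V, which is impossible.
Assume only D1 conducts: V_N = 12 − 0.7 = 11.3 V, so I_R = 11.3/2.7 = 4.19 mA.
Check D2: its anode-to-cathode voltage is 2.6 − 11.3 = -8.7 V < 0.7 V, so it is off. The assumption is consistent.

Only D1 conducts; I_R ≈ 4.2 mA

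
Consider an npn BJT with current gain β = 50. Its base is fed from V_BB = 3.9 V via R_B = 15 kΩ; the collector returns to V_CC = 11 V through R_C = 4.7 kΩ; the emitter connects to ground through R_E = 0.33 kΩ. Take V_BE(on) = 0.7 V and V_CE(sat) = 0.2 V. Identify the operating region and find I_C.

saturation; I_C ≈ 2.1 mA

Assume active: I_B = (3.9 − 0.7)/(15 + 51×0.33) = 0.101 mA, I_C = β·I_B = 5.03 mA.
Then V_CE = 11 − 5.03×4.7 − 5.13×0.33 = -14.3 V < 0.2 V — the active assumption fails.
Re-solve with V_CE = 0.2 V. KCL at the emitter: V_E/R_E = (V_BB−0.7−V_E)/R_B + (V_CC−0.2−V_E)/R_C, giving V_E = 0.759 V.
I_C = (V_CC − 0.2 − V_E)/R_C = (10.8 − 0.759)/4.7 = 2.14 mA.
Check: I_B = (3.2 − 0.759)/15 = 0.163 mA, and β·I_B = 8.14 mA > I_C, confirming saturation.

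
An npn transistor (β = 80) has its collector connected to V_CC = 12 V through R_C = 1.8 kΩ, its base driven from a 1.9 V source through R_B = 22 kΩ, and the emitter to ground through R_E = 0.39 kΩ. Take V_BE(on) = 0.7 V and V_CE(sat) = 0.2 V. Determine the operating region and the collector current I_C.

Assume active. Base-emitter loop: I_B = (V_BB − V_BE)/(R_B + (β+1)R_E) = (1.9 − 0.7)/(22 + 81×0.39) = 0.0224 mA.
I_C = β·I_B = 80×0.0224 = 1.79 mA.
V_CE = V_CC − I_C·R_C − I_E·R_E = 12 − 1.79×1.8 − 1.81×0.39 = 8.07 V > V_CE(sat), so the active-region assumption holds.

active; I_C ≈ 1.8 mA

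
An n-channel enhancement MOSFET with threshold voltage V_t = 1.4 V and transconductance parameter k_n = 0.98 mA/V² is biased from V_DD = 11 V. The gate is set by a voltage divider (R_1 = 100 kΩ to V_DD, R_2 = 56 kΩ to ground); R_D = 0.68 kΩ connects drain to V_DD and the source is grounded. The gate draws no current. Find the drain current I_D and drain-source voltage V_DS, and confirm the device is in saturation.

I_D ≈ 3.2 mA, V_DS ≈ 8.8 V

V_G = V_DD·R_2/(R_1+R_2) = 11×56/156 = 3.95 V. With the source grounded, V_GS = V_G = 3.95 V.
Assume saturation: I_D = (k_n/2)(V_GS − V_t)² = (0.98/2)×(3.95 − 1.4)² = 0.49×2.55² = 3.18 mA.
V_DS = V_DD − I_D·R_D = 11 − 3.18×0.68 = 8.84 V.
Saturation requires V_DS ≥ V_GS − V_t = 2.55 V; 8.84 ≥ 2.55 ✓.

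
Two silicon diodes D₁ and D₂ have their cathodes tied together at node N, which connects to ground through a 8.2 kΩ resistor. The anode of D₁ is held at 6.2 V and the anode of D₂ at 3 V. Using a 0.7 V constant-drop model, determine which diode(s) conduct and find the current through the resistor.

Only D₁ conducts; I_R ≈ 0.67 mA

Assume both conduct. Then node N would need to be at both 6.2−0.7 = 5.5 V and 3−0.7 = 2.3 V, which is impossible.
Assume only D₁ conducts: V_N = 6.2 − 0.7 = 5.5 V, so I_R = 5.5/8.2 = 0.671 mA.
Check D₂: its anode-to-cathode voltage is 3 − 5.5 = -2.5 V < 0.7 V, so it is off. The assumption is consistent.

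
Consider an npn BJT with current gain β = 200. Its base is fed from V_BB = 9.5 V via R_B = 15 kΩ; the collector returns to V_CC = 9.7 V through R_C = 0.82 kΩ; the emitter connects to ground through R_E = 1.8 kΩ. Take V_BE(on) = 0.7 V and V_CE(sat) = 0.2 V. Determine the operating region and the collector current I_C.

saturation; I_C ≈ 3.5 mA

Assume active: I_B = (9.5 − 0.7)/(15 + 201×1.8) = 0.0234 mA, I_C = β·I_B = 4.67 mA.
Then V_CE = 9.7 − 4.67×0.82 − 4.69×1.8 = -2.58 V < 0.2 V — the active assumption fails.
Re-solve with V_CE = 0.2 V. KCL at the emitter: V_E/R_E = (V_BB−0.7−V_E)/R_B + (V_CC−0.2−V_E)/R_C, giving V_E = 6.61 V.
I_C = (V_CC − 0.2 − V_E)/R_C = (9.5 − 6.61)/0.82 = 3.53 mA.
Check: I_B = (8.8 − 6.61)/15 = 0.146 mA, and β·I_B = 29.2 mA > I_C, confirming saturation.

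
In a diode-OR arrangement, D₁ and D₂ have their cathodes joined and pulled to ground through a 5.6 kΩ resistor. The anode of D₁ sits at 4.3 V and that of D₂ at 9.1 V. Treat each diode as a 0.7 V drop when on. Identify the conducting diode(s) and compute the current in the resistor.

Only D₂ conducts; I_R ≈ 1.5 mA

Assume both conduct. Then node N would need to be at both 4.3−0.7 = 3.6 V and 9.1−0.7 = 8.4 V, which is impossible.
Assume only D₂ conducts: V_N = 9.1 − 0.7 = 8.4 V, so I_R = 8.4/5.6 = 1.5 mA.
Check D₁: its anode-to-cathode voltage is 4.3 − 8.4 = -4.1 V < 0.7 V, so it is off. The assumption is consistent.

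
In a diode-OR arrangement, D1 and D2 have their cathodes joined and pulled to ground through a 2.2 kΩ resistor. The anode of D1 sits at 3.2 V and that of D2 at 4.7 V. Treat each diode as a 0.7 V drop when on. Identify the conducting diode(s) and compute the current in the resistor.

Only D2 conducts; I_R ≈ 1.8 mA

Assume both conduct. Then node N would need to be at both 3.2−0.7 = 2.5 V and 4.7−0.7 = 4 V, which is impossible.
Assume only D2 conducts: V_N = 4.7 − 0.7 = 4 V, so I_R = 4/2.2 = 1.82 mA.
Check D1: its anode-to-cathode voltage is 3.2 − 4 = -0.8 V < 0.7 V, so it is off. The assumption is consistent.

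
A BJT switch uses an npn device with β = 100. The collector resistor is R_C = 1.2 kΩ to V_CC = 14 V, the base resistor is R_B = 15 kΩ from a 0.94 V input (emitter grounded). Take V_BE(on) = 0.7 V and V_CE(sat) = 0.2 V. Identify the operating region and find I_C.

Assume active. Base-emitter loop: I_B = (V_BB − V_BE)/R_B = (0.94 − 0.7)/15 = 0.016 mA.
I_C = β·I_B = 100×0.016 = 1.6 mA.
V_CE = V_CC − I_C·R_C = 14 − 1.6×1.2 = 12.1 V > V_CE(sat), so the active-region assumption holds.

active; I_C ≈ 1.6 mA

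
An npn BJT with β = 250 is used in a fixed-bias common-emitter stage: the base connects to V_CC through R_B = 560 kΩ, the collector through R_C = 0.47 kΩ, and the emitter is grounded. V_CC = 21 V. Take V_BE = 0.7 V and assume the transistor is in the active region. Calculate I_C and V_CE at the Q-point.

Base loop: V_CC = I_B·R_B + V_BE, so I_B = (21 − 0.7)/560 kΩ = 0.0363 mA.
In the active region I_C = β·I_B = 250 × 0.0363 = 9.06 mA.
Collector loop: V_CE = V_CC − I_C·R_C = 21 − 9.06×0.47 = 16.7 V.
Since V_CE = 16.7 V > V_CE(sat) ≈ 0.2 V, the transistor is in the active region as assumed.

I_C ≈ 9.1 mA, V_CE ≈ 17 V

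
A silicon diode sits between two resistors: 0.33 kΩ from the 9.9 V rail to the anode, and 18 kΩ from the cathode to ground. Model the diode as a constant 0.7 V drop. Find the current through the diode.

I ≈ 0.5 mA

The two resistors are in series with the diode, so KVL gives 9.9 = I·0.33 + 0.7 + I·18.
I = (9.9 − 0.7) / (0.33 + 18) kΩ = 9.2 / 18.3 = 0.502 mA.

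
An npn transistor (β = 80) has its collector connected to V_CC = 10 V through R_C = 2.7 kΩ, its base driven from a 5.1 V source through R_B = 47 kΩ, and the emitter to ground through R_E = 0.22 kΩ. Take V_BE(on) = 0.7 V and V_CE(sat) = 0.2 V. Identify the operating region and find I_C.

Assume active: I_B = (5.1 − 0.7)/(47 + 81×0.22) = 0.0679 mA, I_C = β·I_B = 5.43 mA.
Then V_CE = 10 − 5.43×2.7 − 5.5×0.22 = -5.87 V < 0.2 V — the active assumption fails.
Re-solve with V_CE = 0.2 V. KCL at the emitter: V_E/R_E = (V_BB−0.7−V_E)/R_B + (V_CC−0.2−V_E)/R_C, giving V_E = 0.754 V.
I_C = (V_CC − 0.2 − V_E)/R_C = (9.8 − 0.754)/2.7 = 3.35 mA.
Check: I_B = (4.4 − 0.754)/47 = 0.0776 mA, and β·I_B = 6.21 mA > I_C, confirming saturation.

saturation; I_C ≈ 3.4 mA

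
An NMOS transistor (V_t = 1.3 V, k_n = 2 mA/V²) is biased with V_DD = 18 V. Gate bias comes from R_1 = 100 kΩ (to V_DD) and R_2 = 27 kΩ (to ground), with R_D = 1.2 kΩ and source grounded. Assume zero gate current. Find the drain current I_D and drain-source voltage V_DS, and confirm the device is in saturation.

I_D ≈ 6.4 mA, V_DS ≈ 10 V

V_G = V_DD·R_2/(R_1+R_2) = 18×27/127 = 3.83 V. With the source grounded, V_GS = V_G = 3.83 V.
Assume saturation: I_D = (k_n/2)(V_GS − V_t)² = (2/2)×(3.83 − 1.3)² = 1×2.53² = 6.38 mA.
V_DS = V_DD − I_D·R_D = 18 − 6.38×1.2 = 10.3 V.
Saturation requires V_DS ≥ V_GS − V_t = 2.53 V; 10.3 ≥ 2.53 ✓.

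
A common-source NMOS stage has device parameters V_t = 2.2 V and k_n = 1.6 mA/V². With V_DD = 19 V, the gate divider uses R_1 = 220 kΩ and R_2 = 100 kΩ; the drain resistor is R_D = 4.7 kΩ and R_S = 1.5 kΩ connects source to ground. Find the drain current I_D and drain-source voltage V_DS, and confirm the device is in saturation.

V_G = V_DD·R_2/(R_1+R_2) = 19×100/320 = 5.94 V.
Assume saturation: I_D = (k_n/2)(V_GS − V_t)² with V_GS = V_G − I_D·R_S = 5.94 − 1.5·I_D.
Substituting gives 1.8·I_D² − 9.97·I_D + 11.2 = 0, with roots I_D = 1.56 or 3.98 mA.
The root I_D = 3.98 mA gives V_GS = -0.03 V ≤ V_t, so take I_D = 1.56 mA.
Then V_GS = 3.6 V and V_DS = V_DD − I_D(R_D+R_S) = 19 − 1.56×6.2 = 9.32 V.
Saturation requires V_DS ≥ V_GS − V_t = 1.4 V; 9.32 ≥ 1.4 ✓.

I_D ≈ 1.6 mA, V_DS ≈ 9.3 V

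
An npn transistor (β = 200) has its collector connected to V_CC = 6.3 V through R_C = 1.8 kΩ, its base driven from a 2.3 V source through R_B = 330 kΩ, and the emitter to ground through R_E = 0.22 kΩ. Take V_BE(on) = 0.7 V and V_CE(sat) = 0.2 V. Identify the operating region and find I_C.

active; I_C ≈ 0.86 mA

Assume active. Base-emitter loop: I_B = (V_BB − V_BE)/(R_B + (β+1)R_E) = (2.3 − 0.7)/(330 + 201×0.22) = 0.00428 mA.
I_C = β·I_B = 200×0.00428 = 0.855 mA.
V_CE = V_CC − I_C·R_C − I_E·R_E = 6.3 − 0.855×1.8 − 0.859×0.22 = 4.57 V > V_CE(sat), so the active-region assumption holds.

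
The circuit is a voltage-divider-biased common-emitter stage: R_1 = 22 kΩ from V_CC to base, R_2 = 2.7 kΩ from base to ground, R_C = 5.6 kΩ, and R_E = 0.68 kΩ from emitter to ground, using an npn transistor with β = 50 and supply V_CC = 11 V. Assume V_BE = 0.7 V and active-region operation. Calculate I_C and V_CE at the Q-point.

Thevenize the base divider: V_Th = V_CC·R_2/(R_1+R_2) = 11×2.7/24.7 = 1.2 V, R_Th = R_1‖R_2 = 2.4 kΩ.
Base-emitter loop: V_Th = I_B·R_Th + V_BE + (β+1)I_B·R_E, so I_B = (1.2 − 0.7) / (2.4 + 51×0.68) = 0.0135 mA.
I_C = β·I_B = 50×0.0135 = 0.677 mA, and I_E = (β+1)I_B = 0.691 mA.
V_CE = V_CC − I_C·R_C − I_E·R_E = 11 − 0.677×5.6 − 0.691×0.68 = 6.74 V.
V_CE = 6.74 V > 0.2 V confirms active-region operation.

I_C ≈ 0.68 mA, V_CE ≈ 6.7 V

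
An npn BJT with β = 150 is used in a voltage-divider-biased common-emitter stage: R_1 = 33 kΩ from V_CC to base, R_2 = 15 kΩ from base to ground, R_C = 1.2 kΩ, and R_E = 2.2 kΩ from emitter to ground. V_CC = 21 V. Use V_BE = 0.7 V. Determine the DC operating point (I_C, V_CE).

Thevenize the base divider: V_Th = V_CC·R_2/(R_1+R_2) = 21×15/48 = 6.56 V, R_Th = R_1‖R_2 = 10.3 kΩ.
Base-emitter loop: V_Th = I_B·R_Th + V_BE + (β+1)I_B·R_E, so I_B = (6.56 − 0.7) / (10.3 + 151×2.2) = 0.0171 mA.
I_C = β·I_B = 150×0.0171 = 2.57 mA, and I_E = (β+1)I_B = 2.58 mA.
V_CE = V_CC − I_C·R_C − I_E·R_E = 21 − 2.57×1.2 − 2.58×2.2 = 12.2 V.
V_CE = 12.2 V > 0.2 V confirms active-region operation.

I_C ≈ 2.6 mA, V_CE ≈ 12 V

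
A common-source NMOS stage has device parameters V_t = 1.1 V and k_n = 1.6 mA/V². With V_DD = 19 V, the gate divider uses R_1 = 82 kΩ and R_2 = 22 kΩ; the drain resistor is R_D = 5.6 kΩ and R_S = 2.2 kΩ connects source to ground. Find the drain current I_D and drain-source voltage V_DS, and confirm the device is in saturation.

I_D ≈ 0.86 mA, V_DS ≈ 12 V

V_G = V_DD·R_2/(R_1+R_2) = 19×22/104 = 4.02 V.
Assume saturation: I_D = (k_n/2)(V_GS − V_t)² with V_GS = V_G − I_D·R_S = 4.02 − 2.2·I_D.
Substituting gives 3.87·I_D² − 11.3·I_D + 6.82 = 0, with roots I_D = 0.857 or 2.06 mA.
The root I_D = 2.06 mA gives V_GS = -0.503 V ≤ V_t, so take I_D = 0.857 mA.
Then V_GS = 2.13 V and V_DS = V_DD − I_D(R_D+R_S) = 19 − 0.857×7.8 = 12.3 V.
Saturation requires V_DS ≥ V_GS − V_t = 1.03 V; 12.3 ≥ 1.03 ✓.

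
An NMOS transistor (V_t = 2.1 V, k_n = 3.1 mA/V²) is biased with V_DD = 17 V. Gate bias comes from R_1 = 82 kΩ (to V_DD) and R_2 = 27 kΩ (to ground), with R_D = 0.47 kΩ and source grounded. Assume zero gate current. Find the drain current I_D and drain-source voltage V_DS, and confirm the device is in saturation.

I_D ≈ 6.9 mA, V_DS ≈ 14 V

V_G = V_DD·R_2/(R_1+R_2) = 17×27/109 = 4.21 V. With the source grounded, V_GS = V_G = 4.21 V.
Assume saturation: I_D = (k_n/2)(V_GS − V_t)² = (3.1/2)×(4.21 − 2.1)² = 1.55×2.11² = 6.91 mA.
V_DS = V_DD − I_D·R_D = 17 − 6.91×0.47 = 13.8 V.
Saturation requires V_DS ≥ V_GS − V_t = 2.11 V; 13.8 ≥ 2.11 ✓.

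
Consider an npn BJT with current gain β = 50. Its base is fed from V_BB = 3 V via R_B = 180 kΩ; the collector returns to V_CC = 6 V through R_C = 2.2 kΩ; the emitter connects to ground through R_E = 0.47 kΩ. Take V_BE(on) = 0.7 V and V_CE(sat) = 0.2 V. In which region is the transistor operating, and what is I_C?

active; I_C ≈ 0.56 mA

Assume active. Base-emitter loop: I_B = (V_BB − V_BE)/(R_B + (β+1)R_E) = (3 − 0.7)/(180 + 51×0.47) = 0.0113 mA.
I_C = β·I_B = 50×0.0113 = 0.564 mA.
V_CE = V_CC − I_C·R_C − I_E·R_E = 6 − 0.564×2.2 − 0.575×0.47 = 4.49 V > V_CE(sat), so the active-region assumption holds.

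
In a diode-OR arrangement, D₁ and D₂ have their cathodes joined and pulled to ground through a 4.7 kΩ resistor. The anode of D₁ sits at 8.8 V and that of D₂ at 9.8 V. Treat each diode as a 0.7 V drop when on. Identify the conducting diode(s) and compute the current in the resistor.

Only D₂ conducts; I_R ≈ 1.9 mA

Assume both conduct. Then node N would need to be at both 8.8−0.7 = 8.1 V and 9.8−0.7 = 9.1 V, which is impossible.
Assume only D₂ conducts: V_N = 9.8 − 0.7 = 9.1 V, so I_R = 9.1/4.7 = 1.94 mA.
Check D₁: its anode-to-cathode voltage is 8.8 − 9.1 = -0.3 V < 0.7 V, so it is off. The assumption is consistent.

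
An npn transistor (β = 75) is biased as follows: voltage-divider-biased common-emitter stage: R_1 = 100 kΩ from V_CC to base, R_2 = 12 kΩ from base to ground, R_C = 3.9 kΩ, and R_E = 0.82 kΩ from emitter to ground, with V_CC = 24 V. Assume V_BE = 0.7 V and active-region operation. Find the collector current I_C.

I_C ≈ 1.9 mA

Thevenize the base divider: V_Th = V_CC·R_2/(R_1+R_2) = 24×12/112 = 2.57 V, R_Th = R_1‖R_2 = 10.7 kΩ.
Base-emitter loop: V_Th = I_B·R_Th + V_BE + (β+1)I_B·R_E, so I_B = (2.57 − 0.7) / (10.7 + 76×0.82) = 0.0256 mA.
I_C = β·I_B = 75×0.0256 = 1.92 mA, and I_E = (β+1)I_B = 1.95 mA.
V_CE = V_CC − I_C·R_C − I_E·R_E = 24 − 1.92×3.9 − 1.95×0.82 = 14.9 V.
V_CE = 14.9 V > 0.2 V confirms active-region operation.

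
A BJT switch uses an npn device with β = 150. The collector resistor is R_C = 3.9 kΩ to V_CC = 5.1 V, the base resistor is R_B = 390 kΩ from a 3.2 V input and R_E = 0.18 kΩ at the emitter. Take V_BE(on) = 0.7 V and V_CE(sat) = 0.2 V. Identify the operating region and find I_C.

active; I_C ≈ 0.9 mA

Assume active. Base-emitter loop: I_B = (V_BB − V_BE)/(R_B + (β+1)R_E) = (3.2 − 0.7)/(390 + 151×0.18) = 0.00599 mA.
I_C = β·I_B = 150×0.00599 = 0.899 mA.
V_CE = V_CC − I_C·R_C − I_E·R_E = 5.1 − 0.899×3.9 − 0.905×0.18 = 1.43 V > V_CE(sat), so the active-region assumption holds.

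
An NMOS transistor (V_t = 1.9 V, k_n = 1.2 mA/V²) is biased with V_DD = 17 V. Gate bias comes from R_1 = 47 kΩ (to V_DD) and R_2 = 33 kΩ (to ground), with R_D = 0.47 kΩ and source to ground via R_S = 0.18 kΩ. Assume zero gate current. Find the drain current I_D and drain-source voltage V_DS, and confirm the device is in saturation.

I_D ≈ 8.1 mA, V_DS ≈ 12 V

V_G = V_DD·R_2/(R_1+R_2) = 17×33/80 = 7.01 V.
Assume saturation: I_D = (k_n/2)(V_GS − V_t)² with V_GS = V_G − I_D·R_S = 7.01 − 0.18·I_D.
Substituting gives 0.0194·I_D² − 2.1·I_D + 15.7 = 0, with roots I_D = 8.05 or 100 mA.
The root I_D = 100 mA gives V_GS = -11 V ≤ V_t, so take I_D = 8.05 mA.
Then V_GS = 5.56 V and V_DS = V_DD − I_D(R_D+R_S) = 17 − 8.05×0.65 = 11.8 V.
Saturation requires V_DS ≥ V_GS − V_t = 3.66 V; 11.8 ≥ 3.66 ✓.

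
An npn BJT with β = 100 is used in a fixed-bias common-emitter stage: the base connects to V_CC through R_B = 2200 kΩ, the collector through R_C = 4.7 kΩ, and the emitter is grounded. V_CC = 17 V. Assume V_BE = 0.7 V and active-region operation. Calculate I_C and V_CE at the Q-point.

I_C ≈ 0.74 mA, V_CE ≈ 14 V

Base loop: V_CC = I_B·R_B + V_BE, so I_B = (17 − 0.7)/2200 kΩ = 0.00741 mA.
In the active region I_C = β·I_B = 100 × 0.00741 = 0.741 mA.
Collector loop: V_CE = V_CC − I_C·R_C = 17 − 0.741×4.7 = 13.5 V.
Since V_CE = 13.5 V > V_CE(sat) ≈ 0.2 V, the transistor is in the active region as assumed.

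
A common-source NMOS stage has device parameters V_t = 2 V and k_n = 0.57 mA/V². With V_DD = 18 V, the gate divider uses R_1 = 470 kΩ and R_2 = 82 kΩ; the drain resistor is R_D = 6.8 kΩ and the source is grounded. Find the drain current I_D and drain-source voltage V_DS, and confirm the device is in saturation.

V_G = V_DD·R_2/(R_1+R_2) = 18×82/552 = 2.67 V. With the source grounded, V_GS = V_G = 2.67 V.
Assume saturation: I_D = (k_n/2)(V_GS − V_t)² = (0.57/2)×(2.67 − 2)² = 0.285×0.674² = 0.129 mA.
V_DS = V_DD − I_D·R_D = 18 − 0.129×6.8 = 17.1 V.
Saturation requires V_DS ≥ V_GS − V_t = 0.674 V; 17.1 ≥ 0.674 ✓.

I_D ≈ 0.13 mA, V_DS ≈ 17 V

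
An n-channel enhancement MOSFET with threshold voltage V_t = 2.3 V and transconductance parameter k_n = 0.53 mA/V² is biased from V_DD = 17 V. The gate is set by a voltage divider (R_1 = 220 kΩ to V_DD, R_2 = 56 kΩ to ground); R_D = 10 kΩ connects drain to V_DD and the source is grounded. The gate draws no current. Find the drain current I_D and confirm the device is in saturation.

V_G = V_DD·R_2/(R_1+R_2) = 17×56/276 = 3.45 V. With the source grounded, V_GS = V_G = 3.45 V.
Assume saturation: I_D = (k_n/2)(V_GS − V_t)² = (0.53/2)×(3.45 − 2.3)² = 0.265×1.15² = 0.35 mA.
V_DS = V_DD − I_D·R_D = 17 − 0.35×10 = 13.5 V.
Saturation requires V_DS ≥ V_GS − V_t = 1.15 V; 13.5 ≥ 1.15 ✓.

I_D ≈ 0.35 mA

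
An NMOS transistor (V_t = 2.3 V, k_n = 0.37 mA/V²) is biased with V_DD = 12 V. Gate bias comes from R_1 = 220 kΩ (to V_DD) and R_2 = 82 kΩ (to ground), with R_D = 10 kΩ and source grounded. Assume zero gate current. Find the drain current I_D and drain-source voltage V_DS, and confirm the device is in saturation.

I_D ≈ 0.17 mA, V_DS ≈ 10 V

V_G = V_DD·R_2/(R_1+R_2) = 12×82/302 = 3.26 V. With the source grounded, V_GS = V_G = 3.26 V.
Assume saturation: I_D = (k_n/2)(V_GS − V_t)² = (0.37/2)×(3.26 − 2.3)² = 0.185×0.958² = 0.17 mA.
V_DS = V_DD − I_D·R_D = 12 − 0.17×10 = 10.3 V.
Saturation requires V_DS ≥ V_GS − V_t = 0.958 V; 10.3 ≥ 0.958 ✓.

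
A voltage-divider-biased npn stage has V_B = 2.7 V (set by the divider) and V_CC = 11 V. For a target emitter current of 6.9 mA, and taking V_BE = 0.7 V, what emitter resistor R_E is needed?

R_E ≈ 0.29 kΩ

V_E = V_B − V_BE = 2.7 − 0.7 = 2 V.
R_E = V_E / I_E = 2 / 6.9 = 0.29 kΩ.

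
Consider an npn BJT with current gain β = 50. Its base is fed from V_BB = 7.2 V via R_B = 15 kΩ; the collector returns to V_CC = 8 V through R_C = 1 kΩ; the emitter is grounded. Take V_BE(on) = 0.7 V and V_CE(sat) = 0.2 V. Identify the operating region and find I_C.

saturation; I_C ≈ 7.8 mA

Assume active: I_B = (7.2 − 0.7)/15 = 0.433 mA, giving I_C = β·I_B = 21.7 mA.
But then V_CE = 8 − 21.7×1 = -13.7 V < V_CE(sat) = 0.2 V — impossible in the active region.
So the transistor is saturated. With V_CE = 0.2 V, I_C = (V_CC − 0.2)/R_C = 7.8/1 = 7.8 mA.
Check: β·I_B = 21.7 mA > I_C = 7.8 mA, confirming saturation.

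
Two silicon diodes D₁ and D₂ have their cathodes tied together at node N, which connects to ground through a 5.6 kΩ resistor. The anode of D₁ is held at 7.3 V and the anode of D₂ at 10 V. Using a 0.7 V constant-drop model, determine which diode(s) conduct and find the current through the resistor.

Only D₂ conducts; I_R ≈ 1.7 mA

Assume both conduct. Then node N would need to be at both 7.3−0.7 = 6.6 V and 10−0.7 = 9.3 V, which is impossible.
Assume only D₂ conducts: V_N = 10 − 0.7 = 9.3 V, so I_R = 9.3/5.6 = 1.66 mA.
Check D₁: its anode-to-cathode voltage is 7.3 − 9.3 = -2 V < 0.7 V, so it is off. The assumption is consistent.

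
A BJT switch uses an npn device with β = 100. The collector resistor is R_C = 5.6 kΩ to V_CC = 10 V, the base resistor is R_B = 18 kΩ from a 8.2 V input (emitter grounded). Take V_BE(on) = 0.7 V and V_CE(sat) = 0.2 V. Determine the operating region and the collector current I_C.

Assume active: I_B = (8.2 − 0.7)/18 = 0.417 mA, giving I_C = β·I_B = 41.7 mA.
But then V_CE = 10 − 41.7×5.6 = -223 V < V_CE(sat) = 0.2 V — impossible in the active region.
So the transistor is saturated. With V_CE = 0.2 V, I_C = (V_CC − 0.2)/R_C = 9.8/5.6 = 1.75 mA.
Check: β·I_B = 41.7 mA > I_C = 1.75 mA, confirming saturation.

saturation; I_C ≈ 1.8 mA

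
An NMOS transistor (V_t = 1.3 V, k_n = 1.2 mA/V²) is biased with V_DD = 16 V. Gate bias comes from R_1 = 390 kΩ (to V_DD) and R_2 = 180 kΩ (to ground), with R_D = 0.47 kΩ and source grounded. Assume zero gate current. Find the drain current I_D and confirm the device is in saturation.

V_G = V_DD·R_2/(R_1+R_2) = 16×180/570 = 5.05 V. With the source grounded, V_GS = V_G = 5.05 V.
Assume saturation: I_D = (k_n/2)(V_GS − V_t)² = (1.2/2)×(5.05 − 1.3)² = 0.6×3.75² = 8.45 mA.
V_DS = V_DD − I_D·R_D = 16 − 8.45×0.47 = 12 V.
Saturation requires V_DS ≥ V_GS − V_t = 3.75 V; 12 ≥ 3.75 ✓.

I_D ≈ 8.4 mA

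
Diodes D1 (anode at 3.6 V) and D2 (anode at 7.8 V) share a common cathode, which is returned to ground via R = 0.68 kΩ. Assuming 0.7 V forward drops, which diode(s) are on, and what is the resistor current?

Only D2 conducts; I_R ≈ 10 mA

Assume both conduct. Then node N would need to be at both 3.6−0.7 = 2.9 V and 7.8−0.7 = 7.1 V, which is impossible.
Assume only D2 conducts: V_N = 7.8 − 0.7 = 7.1 V, so I_R = 7.1/0.68 = 10.4 mA.
Check D1: its anode-to-cathode voltage is 3.6 − 7.1 = -3.5 V < 0.7 V, so it is off. The assumption is consistent.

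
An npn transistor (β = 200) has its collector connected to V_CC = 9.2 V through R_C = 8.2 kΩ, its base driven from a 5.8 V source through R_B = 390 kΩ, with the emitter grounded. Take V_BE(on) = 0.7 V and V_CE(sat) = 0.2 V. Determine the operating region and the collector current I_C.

saturation; I_C ≈ 1.1 mA

Assume active: I_B = (5.8 − 0.7)/390 = 0.0131 mA, giving I_C = β·I_B = 2.62 mA.
But then V_CE = 9.2 − 2.62×8.2 = -12.2 V < V_CE(sat) = 0.2 V — impossible in the active region.
So the transistor is saturated. With V_CE = 0.2 V, I_C = (V_CC − 0.2)/R_C = 9/8.2 = 1.1 mA.
Check: β·I_B = 2.62 mA > I_C = 1.1 mA, confirming saturation.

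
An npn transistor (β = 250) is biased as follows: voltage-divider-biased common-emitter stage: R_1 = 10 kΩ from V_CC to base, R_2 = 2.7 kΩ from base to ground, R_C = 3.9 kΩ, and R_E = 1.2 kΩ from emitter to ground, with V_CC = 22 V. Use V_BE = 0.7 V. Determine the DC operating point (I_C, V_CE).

I_C ≈ 3.3 mA, V_CE ≈ 5.3 V

Thevenize the base divider: V_Th = V_CC·R_2/(R_1+R_2) = 22×2.7/12.7 = 4.68 V, R_Th = R_1‖R_2 = 2.13 kΩ.
Base-emitter loop: V_Th = I_B·R_Th + V_BE + (β+1)I_B·R_E, so I_B = (4.68 − 0.7) / (2.13 + 251×1.2) = 0.0131 mA.
I_C = β·I_B = 250×0.0131 = 3.28 mA, and I_E = (β+1)I_B = 3.29 mA.
V_CE = V_CC − I_C·R_C − I_E·R_E = 22 − 3.28×3.9 − 3.29×1.2 = 5.27 V.
V_CE = 5.27 V > 0.2 V confirms active-region operation.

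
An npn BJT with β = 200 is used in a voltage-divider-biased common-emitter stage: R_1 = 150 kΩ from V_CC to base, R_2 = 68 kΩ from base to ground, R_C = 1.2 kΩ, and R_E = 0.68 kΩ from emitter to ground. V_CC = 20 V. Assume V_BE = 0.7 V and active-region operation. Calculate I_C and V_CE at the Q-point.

I_C ≈ 6 mA, V_CE ≈ 8.6 V

Thevenize the base divider: V_Th = V_CC·R_2/(R_1+R_2) = 20×68/218 = 6.24 V, R_Th = R_1‖R_2 = 46.8 kΩ.
Base-emitter loop: V_Th = I_B·R_Th + V_BE + (β+1)I_B·R_E, so I_B = (6.24 − 0.7) / (46.8 + 201×0.68) = 0.0302 mA.
I_C = β·I_B = 200×0.0302 = 6.04 mA, and I_E = (β+1)I_B = 6.07 mA.
V_CE = V_CC − I_C·R_C − I_E·R_E = 20 − 6.04×1.2 − 6.07×0.68 = 8.63 V.
V_CE = 8.63 V > 0.2 V confirms active-region operation.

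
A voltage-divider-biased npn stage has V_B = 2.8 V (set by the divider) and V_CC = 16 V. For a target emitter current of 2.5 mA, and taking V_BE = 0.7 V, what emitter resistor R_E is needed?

V_E = V_B − V_BE = 2.8 − 0.7 = 2.1 V.
R_E = V_E / I_E = 2.1 / 2.5 = 0.84 kΩ.

R_E ≈ 0.84 kΩ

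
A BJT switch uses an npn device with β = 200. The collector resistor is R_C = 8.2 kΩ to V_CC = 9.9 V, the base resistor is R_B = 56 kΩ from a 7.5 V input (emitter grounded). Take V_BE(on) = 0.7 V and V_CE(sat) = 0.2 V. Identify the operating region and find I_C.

Assume active: I_B = (7.5 − 0.7)/56 = 0.121 mA, giving I_C = β·I_B = 24.3 mA.
But then V_CE = 9.9 − 24.3×8.2 = -189 V < V_CE(sat) = 0.2 V — impossible in the active region.
So the transistor is saturated. With V_CE = 0.2 V, I_C = (V_CC − 0.2)/R_C = 9.7/8.2 = 1.18 mA.
Check: β·I_B = 24.3 mA > I_C = 1.18 mA, confirming saturation.

saturation; I_C ≈ 1.2 mA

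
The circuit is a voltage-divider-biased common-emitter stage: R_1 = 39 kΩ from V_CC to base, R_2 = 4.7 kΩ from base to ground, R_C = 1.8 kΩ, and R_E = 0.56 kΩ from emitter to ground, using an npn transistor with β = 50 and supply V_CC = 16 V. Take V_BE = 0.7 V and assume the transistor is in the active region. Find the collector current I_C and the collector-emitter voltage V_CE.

Thevenize the base divider: V_Th = V_CC·R_2/(R_1+R_2) = 16×4.7/43.7 = 1.72 V, R_Th = R_1‖R_2 = 4.19 kΩ.
Base-emitter loop: V_Th = I_B·R_Th + V_BE + (β+1)I_B·R_E, so I_B = (1.72 − 0.7) / (4.19 + 51×0.56) = 0.0312 mA.
I_C = β·I_B = 50×0.0312 = 1.56 mA, and I_E = (β+1)I_B = 1.59 mA.
V_CE = V_CC − I_C·R_C − I_E·R_E = 16 − 1.56×1.8 − 1.59×0.56 = 12.3 V.
V_CE = 12.3 V > 0.2 V confirms active-region operation.

I_C ≈ 1.6 mA, V_CE ≈ 12 V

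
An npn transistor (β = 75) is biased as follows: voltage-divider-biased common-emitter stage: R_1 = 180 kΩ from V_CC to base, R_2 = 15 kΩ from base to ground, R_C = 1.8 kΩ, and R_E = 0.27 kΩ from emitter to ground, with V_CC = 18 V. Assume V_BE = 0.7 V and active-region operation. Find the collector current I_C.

Thevenize the base divider: V_Th = V_CC·R_2/(R_1+R_2) = 18×15/195 = 1.38 V, R_Th = R_1‖R_2 = 13.8 kΩ.
Base-emitter loop: V_Th = I_B·R_Th + V_BE + (β+1)I_B·R_E, so I_B = (1.38 − 0.7) / (13.8 + 76×0.27) = 0.0199 mA.
I_C = β·I_B = 75×0.0199 = 1.49 mA, and I_E = (β+1)I_B = 1.51 mA.
V_CE = V_CC − I_C·R_C − I_E·R_E = 18 − 1.49×1.8 − 1.51×0.27 = 14.9 V.
V_CE = 14.9 V > 0.2 V confirms active-region operation.

I_C ≈ 1.5 mA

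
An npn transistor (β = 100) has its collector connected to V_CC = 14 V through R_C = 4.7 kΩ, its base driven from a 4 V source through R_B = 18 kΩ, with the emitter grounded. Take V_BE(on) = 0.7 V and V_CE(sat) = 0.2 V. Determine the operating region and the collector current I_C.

Assume active: I_B = (4 − 0.7)/18 = 0.183 mA, giving I_C = β·I_B = 18.3 mA.
But then V_CE = 14 − 18.3×4.7 = -72.2 V < V_CE(sat) = 0.2 V — impossible in the active region.
So the transistor is saturated. With V_CE = 0.2 V, I_C = (V_CC − 0.2)/R_C = 13.8/4.7 = 2.94 mA.
Check: β·I_B = 18.3 mA > I_C = 2.94 mA, confirming saturation.

saturation; I_C ≈ 2.9 mA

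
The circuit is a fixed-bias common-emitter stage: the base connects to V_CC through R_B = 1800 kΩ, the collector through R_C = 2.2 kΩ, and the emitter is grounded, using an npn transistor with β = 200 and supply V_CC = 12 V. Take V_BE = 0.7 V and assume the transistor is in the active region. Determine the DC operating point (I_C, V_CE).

I_C ≈ 1.3 mA, V_CE ≈ 9.2 V

Base loop: V_CC = I_B·R_B + V_BE, so I_B = (12 − 0.7)/1800 kΩ = 0.00628 mA.
In the active region I_C = β·I_B = 200 × 0.00628 = 1.26 mA.
Collector loop: V_CE = V_CC − I_C·R_C = 12 − 1.26×2.2 = 9.24 V.
Since V_CE = 9.24 V > V_CE(sat) ≈ 0.2 V, the transistor is in the active region as assumed.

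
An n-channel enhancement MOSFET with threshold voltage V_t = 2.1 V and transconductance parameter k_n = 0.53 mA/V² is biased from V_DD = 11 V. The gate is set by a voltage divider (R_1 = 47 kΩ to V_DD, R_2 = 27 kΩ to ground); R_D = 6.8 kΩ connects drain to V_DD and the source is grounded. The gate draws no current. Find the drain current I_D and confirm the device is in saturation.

V_G = V_DD·R_2/(R_1+R_2) = 11×27/74 = 4.01 V. With the source grounded, V_GS = V_G = 4.01 V.
Assume saturation: I_D = (k_n/2)(V_GS − V_t)² = (0.53/2)×(4.01 − 2.1)² = 0.265×1.91² = 0.97 mA.
V_DS = V_DD − I_D·R_D = 11 − 0.97×6.8 = 4.4 V.
Saturation requires V_DS ≥ V_GS − V_t = 1.91 V; 4.4 ≥ 1.91 ✓.

I_D ≈ 0.97 mA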